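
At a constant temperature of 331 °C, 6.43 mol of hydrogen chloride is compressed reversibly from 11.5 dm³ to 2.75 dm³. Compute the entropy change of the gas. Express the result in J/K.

ΔS_gas = -76.5 J/K

For an isothermal ideal gas ΔS_gas = nR ln(V₂/V₁) = 6.43 × 8.314 × ln(2.75/11.5) = -76.5 J/K.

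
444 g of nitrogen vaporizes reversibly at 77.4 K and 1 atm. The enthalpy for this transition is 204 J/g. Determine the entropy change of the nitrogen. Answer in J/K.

ΔS = 1170 J/K

Heat absorbed by the substance: Q = mL = 444 × 204 = 90576 J.
At constant T, ΔS = Q_rev/T = 90576 / 77.4 = 1170 J/K.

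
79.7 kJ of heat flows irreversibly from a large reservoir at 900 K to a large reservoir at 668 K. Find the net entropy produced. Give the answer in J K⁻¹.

ΔS_total = 30.8 J/K

ΔS_hot = −Q/T_H = −79700/900 = -88.556 J/K and ΔS_cold = +Q/T_C = 79700/668 = 119.31 J/K.
ΔS_total = -88.556 + 119.31 = 30.8 J/K, positive as the second law requires.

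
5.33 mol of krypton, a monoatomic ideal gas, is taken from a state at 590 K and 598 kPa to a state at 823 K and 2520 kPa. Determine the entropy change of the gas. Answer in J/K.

ΔS = -26.9 J/K

ΔS = nC_p ln(T₂/T₁) − nR ln(P₂/P₁), with C_p = 5R/2 = 20.79 J mol⁻¹ K⁻¹ for a monoatomic ideal gas.
ΔS = 5.33 × [20.79 × ln(823/590) − 8.314 × ln(2520/598)] = -26.9 J/K.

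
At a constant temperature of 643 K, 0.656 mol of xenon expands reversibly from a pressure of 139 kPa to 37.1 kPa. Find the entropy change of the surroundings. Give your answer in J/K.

ΔS_surr = -7.2 J/K

For an isothermal ideal gas ΔS_gas = nR ln(P₁/P₂) = 0.656 × 8.314 × ln(139/37.1) = 7.2 J/K.
The process is reversible, so ΔS_surr = −ΔS_gas = -7.2 J/K and ΔS_universe = 0.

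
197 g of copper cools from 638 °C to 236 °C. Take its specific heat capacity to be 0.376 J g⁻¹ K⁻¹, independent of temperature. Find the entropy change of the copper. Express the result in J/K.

ΔS = -43.1 J/K

In kelvin: T₁ = 911.15 K, T₂ = 509.15 K. ΔS = ∫dQ_rev/T = m c ln(T₂/T₁) = 197 × 0.376 × ln(509.15/911.15) = -43.1 J/K.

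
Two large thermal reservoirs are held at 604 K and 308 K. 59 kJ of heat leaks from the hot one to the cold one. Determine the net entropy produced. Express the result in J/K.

ΔS_hot = −Q/T_H = −59000/604 = -97.68 J/K and ΔS_cold = +Q/T_C = 59000/308 = 191.6 J/K.
ΔS_total = -97.68 + 191.6 = 93.9 J/K, positive as the second law requires.

ΔS_total = 93.9 J/K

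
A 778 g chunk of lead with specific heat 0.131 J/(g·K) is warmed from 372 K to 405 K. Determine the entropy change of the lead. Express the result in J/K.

ΔS = ∫dQ_rev/T = m c ln(T₂/T₁) = 778 × 0.131 × ln(405/372) = 8.66 J/K.

ΔS = 8.66 J/K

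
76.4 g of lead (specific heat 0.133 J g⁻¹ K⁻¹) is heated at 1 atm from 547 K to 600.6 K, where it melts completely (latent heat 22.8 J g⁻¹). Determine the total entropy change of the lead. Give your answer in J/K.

Warming step: ΔS₁ = m c ln(T_tr/T_i) = 76.4 × 0.133 × ln(600.6/547) = 0.9499 J/K.
Phase change: ΔS₂ = +mL/T_tr = 76.4 × 22.8 / 600.6 = 2.9 J/K.
ΔS_total = (0.9499) + (2.9) = 3.85 J/K.

ΔS = 3.85 J/K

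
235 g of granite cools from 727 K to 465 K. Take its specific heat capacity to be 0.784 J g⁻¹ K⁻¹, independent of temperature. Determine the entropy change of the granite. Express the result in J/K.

ΔS = -82.3 J/K

ΔS = ∫dQ_rev/T = m c ln(T₂/T₁) = 235 × 0.784 × ln(465/727) = -82.3 J/K.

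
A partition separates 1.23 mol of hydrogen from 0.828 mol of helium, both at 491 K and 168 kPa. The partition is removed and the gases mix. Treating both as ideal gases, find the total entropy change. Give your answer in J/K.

Mole fractions: x_A = 1.23/2.06 = 0.598, x_B = 0.402.
ΔS_mix = −R(n_A ln x_A + n_B ln x_B) = −8.314 × (1.23 ln 0.598 + 0.828 ln 0.402) = 11.5 J/K.

ΔS_mix = 11.5 J/K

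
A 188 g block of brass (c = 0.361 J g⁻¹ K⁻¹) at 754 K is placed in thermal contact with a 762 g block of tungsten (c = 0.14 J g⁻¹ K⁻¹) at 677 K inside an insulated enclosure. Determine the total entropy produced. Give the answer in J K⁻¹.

Energy balance: T_f = (m₁c₁T₁ + m₂c₂T₂)/(m₁c₁ + m₂c₂) = 706.94 K.
ΔS₁ = m₁c₁ ln(T_f/T₁) = 67.868 × ln(706.94/754) = -4.374 J/K.
ΔS₂ = m₂c₂ ln(T_f/T₂) = 106.68 × ln(706.94/677) = 4.616 J/K.
ΔS_total = -4.374 + 4.616 = 0.242 J/K.

ΔS_total = 0.242 J/K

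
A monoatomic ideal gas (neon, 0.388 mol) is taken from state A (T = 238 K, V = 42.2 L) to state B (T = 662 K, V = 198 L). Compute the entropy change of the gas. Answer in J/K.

ΔS = 9.94 J/K

Entropy is a state function: ΔS = nC_V ln(T₂/T₁) + nR ln(V₂/V₁), with C_V = 3R/2 = 12.47 J mol⁻¹ K⁻¹ for a monoatomic ideal gas.
ΔS = 0.388 × [12.47 × ln(662/238) + 8.314 × ln(198/42.2)] = 9.94 J/K.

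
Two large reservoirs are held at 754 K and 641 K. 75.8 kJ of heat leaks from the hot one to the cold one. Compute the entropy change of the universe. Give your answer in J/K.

ΔS_hot = −Q/T_H = −75800/754 = -100.53 J/K and ΔS_cold = +Q/T_C = 75800/641 = 118.25 J/K.
ΔS_total = -100.53 + 118.25 = 17.7 J/K, positive as the second law requires.

ΔS_total = 17.7 J/K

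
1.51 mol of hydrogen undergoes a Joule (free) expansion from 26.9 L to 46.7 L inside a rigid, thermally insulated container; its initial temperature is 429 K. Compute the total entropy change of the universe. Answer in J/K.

No heat is exchanged and no work is done, so the ideal-gas temperature stays constant.
Entropy is a state function; using a reversible isothermal path, ΔS_gas = nR ln(V₂/V₁) = 1.51 × 8.314 × ln(46.7/26.9) = 6.93 J/K.
The insulated surroundings exchange no heat, so ΔS_surr = 0 and ΔS_universe = ΔS_gas.

ΔS_universe = 6.93 J/K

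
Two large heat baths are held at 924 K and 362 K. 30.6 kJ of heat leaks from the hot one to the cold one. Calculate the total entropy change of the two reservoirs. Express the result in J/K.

ΔS_total = 51.4 J/K

ΔS_hot = −Q/T_H = −30600/924 = -33.12 J/K and ΔS_cold = +Q/T_C = 30600/362 = 84.53 J/K.
ΔS_total = -33.12 + 84.53 = 51.4 J/K, positive as the second law requires.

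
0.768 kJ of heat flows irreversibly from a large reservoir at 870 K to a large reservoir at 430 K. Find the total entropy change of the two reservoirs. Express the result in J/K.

ΔS_hot = −Q/T_H = −768/870 = -0.8828 J/K and ΔS_cold = +Q/T_C = 768/430 = 1.786 J/K.
ΔS_total = -0.8828 + 1.786 = 0.903 J/K, positive as the second law requires.

ΔS_total = 0.903 J/K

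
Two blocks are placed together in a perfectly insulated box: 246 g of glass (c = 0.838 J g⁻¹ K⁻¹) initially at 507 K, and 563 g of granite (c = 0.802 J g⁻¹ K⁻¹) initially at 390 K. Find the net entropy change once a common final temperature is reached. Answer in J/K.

Energy balance: T_f = (m₁c₁T₁ + m₂c₂T₂)/(m₁c₁ + m₂c₂) = 426.67 K.
ΔS₁ = m₁c₁ ln(T_f/T₁) = 206.148 × ln(426.67/507) = -35.56 J/K.
ΔS₂ = m₂c₂ ln(T_f/T₂) = 451.526 × ln(426.67/390) = 40.58 J/K.
ΔS_total = -35.56 + 40.58 = 5.02 J/K.

ΔS_total = 5.02 J/K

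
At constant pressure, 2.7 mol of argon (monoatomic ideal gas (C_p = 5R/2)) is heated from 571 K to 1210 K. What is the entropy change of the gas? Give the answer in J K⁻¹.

At constant pressure, ΔS = nC_p ln(T₂/T₁) with C_p = 5R/2 = 20.79 J mol⁻¹ K⁻¹.
ΔS = 2.7 × 20.79 × ln(1210/571) = 42.1 J/K.

ΔS = 42.1 J/K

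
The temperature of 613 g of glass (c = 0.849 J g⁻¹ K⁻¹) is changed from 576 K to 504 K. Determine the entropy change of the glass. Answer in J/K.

ΔS = ∫dQ_rev/T = m c ln(T₂/T₁) = 613 × 0.849 × ln(504/576) = -69.5 J/K.

ΔS = -69.5 J/K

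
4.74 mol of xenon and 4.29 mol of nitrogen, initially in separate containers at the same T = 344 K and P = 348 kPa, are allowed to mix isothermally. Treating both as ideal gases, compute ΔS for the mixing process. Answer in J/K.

Mole fractions: x_A = 4.74/9.03 = 0.525, x_B = 0.475.
ΔS_mix = −R(n_A ln x_A + n_B ln x_B) = −8.314 × (4.74 ln 0.525 + 4.29 ln 0.475) = 51.9 J/K.

ΔS_mix = 51.9 J/K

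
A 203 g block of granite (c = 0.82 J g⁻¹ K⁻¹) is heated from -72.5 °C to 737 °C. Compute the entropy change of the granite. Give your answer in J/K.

ΔS = 269 J/K

In kelvin: T₁ = 200.65 K, T₂ = 1010.15 K. ΔS = ∫dQ_rev/T = m c ln(T₂/T₁) = 203 × 0.82 × ln(1010.15/200.65) = 269 J/K.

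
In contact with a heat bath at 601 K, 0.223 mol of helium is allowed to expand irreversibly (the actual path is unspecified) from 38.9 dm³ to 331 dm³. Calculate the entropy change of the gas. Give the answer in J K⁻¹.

Entropy is a state function, so ΔS_gas depends only on the end states.
For an isothermal ideal gas ΔS_gas = nR ln(V₂/V₁) = 0.223 × 8.314 × ln(331/38.9) = 3.97 J/K.

ΔS_gas = 3.97 J/K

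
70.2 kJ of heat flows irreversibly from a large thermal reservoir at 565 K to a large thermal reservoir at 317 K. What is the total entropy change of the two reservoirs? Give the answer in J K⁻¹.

ΔS_total = 97.2 J/K

ΔS_hot = −Q/T_H = −70200/565 = -124.25 J/K and ΔS_cold = +Q/T_C = 70200/317 = 221.45 J/K.
ΔS_total = -124.25 + 221.45 = 97.2 J/K, positive as the second law requires.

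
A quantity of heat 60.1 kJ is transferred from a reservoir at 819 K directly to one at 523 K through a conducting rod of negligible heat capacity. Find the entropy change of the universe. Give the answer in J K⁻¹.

ΔS_total = 41.5 J/K

ΔS_hot = −Q/T_H = −60100/819 = -73.38 J/K and ΔS_cold = +Q/T_C = 60100/523 = 114.9 J/K.
ΔS_total = -73.38 + 114.9 = 41.5 J/K, positive as the second law requires.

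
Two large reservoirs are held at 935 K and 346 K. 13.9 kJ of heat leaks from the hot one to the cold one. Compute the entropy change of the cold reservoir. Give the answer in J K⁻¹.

ΔS_cold = 40.2 J/K

The cold reservoir gains heat Q, so ΔS_cold = +Q/T_C = 13900/346 = 40.2 J/K.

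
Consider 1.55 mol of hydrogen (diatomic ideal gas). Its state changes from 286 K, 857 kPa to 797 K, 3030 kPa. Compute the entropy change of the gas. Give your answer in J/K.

ΔS = nC_p ln(T₂/T₁) − nR ln(P₂/P₁), with C_p = 7R/2 = 29.1 J mol⁻¹ K⁻¹ for a diatomic ideal gas.
ΔS = 1.55 × [29.1 × ln(797/286) − 8.314 × ln(3030/857)] = 30 J/K.

ΔS = 30 J/K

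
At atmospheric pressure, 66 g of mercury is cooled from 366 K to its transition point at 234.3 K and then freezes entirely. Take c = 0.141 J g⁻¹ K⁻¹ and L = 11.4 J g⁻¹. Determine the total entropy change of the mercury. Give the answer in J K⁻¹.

Cooling step: ΔS₁ = m c ln(T_tr/T_i) = 66 × 0.141 × ln(234.3/366) = -4.151 J/K.
Phase change: ΔS₂ = −mL/T_tr = −66 × 11.4 / 234.3 = -3.211 J/K.
ΔS_total = (-4.151) + (-3.211) = -7.36 J/K.

ΔS = -7.36 J/K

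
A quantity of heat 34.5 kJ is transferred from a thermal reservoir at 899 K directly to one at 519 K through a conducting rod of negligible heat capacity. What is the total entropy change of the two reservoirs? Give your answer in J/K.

ΔS_hot = −Q/T_H = −34500/899 = -38.38 J/K and ΔS_cold = +Q/T_C = 34500/519 = 66.47 J/K.
ΔS_total = -38.38 + 66.47 = 28.1 J/K, positive as the second law requires.

ΔS_total = 28.1 J/K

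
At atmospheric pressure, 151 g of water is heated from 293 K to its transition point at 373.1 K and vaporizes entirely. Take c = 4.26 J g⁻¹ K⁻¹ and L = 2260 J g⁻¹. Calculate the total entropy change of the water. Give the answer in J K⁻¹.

Warming step: ΔS₁ = m c ln(T_tr/T_i) = 151 × 4.26 × ln(373.1/293) = 155.5 J/K.
Phase change: ΔS₂ = +mL/T_tr = 151 × 2260 / 373.1 = 914.7 J/K.
ΔS_total = (155.5) + (914.7) = 1070 J/K.

ΔS = 1070 J/K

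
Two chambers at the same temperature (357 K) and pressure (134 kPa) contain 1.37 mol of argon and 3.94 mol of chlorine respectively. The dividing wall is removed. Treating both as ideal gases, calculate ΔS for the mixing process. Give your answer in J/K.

ΔS_mix = 25.2 J/K

Mole fractions: x_A = 1.37/5.31 = 0.258, x_B = 0.742.
ΔS_mix = −R(n_A ln x_A + n_B ln x_B) = −8.314 × (1.37 ln 0.258 + 3.94 ln 0.742) = 25.2 J/K.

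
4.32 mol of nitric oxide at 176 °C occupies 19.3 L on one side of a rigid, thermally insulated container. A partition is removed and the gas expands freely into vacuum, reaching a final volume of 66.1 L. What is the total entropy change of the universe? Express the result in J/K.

For an ideal gas in free expansion Q = 0 and W = 0, so T is unchanged.
Entropy is a state function; using a reversible isothermal path, ΔS_gas = nR ln(V₂/V₁) = 4.32 × 8.314 × ln(66.1/19.3) = 44.2 J/K.
The insulated surroundings exchange no heat, so ΔS_surr = 0 and ΔS_universe = ΔS_gas.

ΔS_universe = 44.2 J/K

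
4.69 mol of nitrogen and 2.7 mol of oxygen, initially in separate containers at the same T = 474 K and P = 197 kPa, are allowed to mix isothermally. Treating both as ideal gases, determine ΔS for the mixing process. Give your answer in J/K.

Mole fractions: x_A = 4.69/7.39 = 0.635, x_B = 0.365.
ΔS_mix = −R(n_A ln x_A + n_B ln x_B) = −8.314 × (4.69 ln 0.635 + 2.7 ln 0.365) = 40.3 J/K.

ΔS_mix = 40.3 J/K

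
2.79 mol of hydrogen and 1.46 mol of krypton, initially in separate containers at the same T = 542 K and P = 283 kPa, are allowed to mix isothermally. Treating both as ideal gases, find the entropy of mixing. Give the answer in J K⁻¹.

Mole fractions: x_A = 2.79/4.25 = 0.656, x_B = 0.344.
ΔS_mix = −R(n_A ln x_A + n_B ln x_B) = −8.314 × (2.79 ln 0.656 + 1.46 ln 0.344) = 22.7 J/K.

ΔS_mix = 22.7 J/K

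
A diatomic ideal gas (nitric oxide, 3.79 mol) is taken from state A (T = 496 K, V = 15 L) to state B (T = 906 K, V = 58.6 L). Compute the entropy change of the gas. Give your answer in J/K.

ΔS = 90.4 J/K

Entropy is a state function: ΔS = nC_V ln(T₂/T₁) + nR ln(V₂/V₁), with C_V = 5R/2 = 20.79 J mol⁻¹ K⁻¹ for a diatomic ideal gas.
ΔS = 3.79 × [20.79 × ln(906/496) + 8.314 × ln(58.6/15)] = 90.4 J/K.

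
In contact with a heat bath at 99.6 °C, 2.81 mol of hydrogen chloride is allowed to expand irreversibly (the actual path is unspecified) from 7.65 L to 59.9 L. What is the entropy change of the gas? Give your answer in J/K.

Entropy is a state function, so ΔS_gas depends only on the end states.
For an isothermal ideal gas ΔS_gas = nR ln(V₂/V₁) = 2.81 × 8.314 × ln(59.9/7.65) = 48.1 J/K.

ΔS_gas = 48.1 J/K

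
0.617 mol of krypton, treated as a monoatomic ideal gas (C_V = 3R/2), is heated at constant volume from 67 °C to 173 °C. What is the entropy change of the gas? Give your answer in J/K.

In kelvin: T₁ = 340.15 K, T₂ = 446.15 K. At constant volume, ΔS = nC_V ln(T₂/T₁) with C_V = 3R/2 = 12.47 J mol⁻¹ K⁻¹.
ΔS = 0.617 × 12.47 × ln(446.15/340.15) = 2.09 J/K.

ΔS = 2.09 J/K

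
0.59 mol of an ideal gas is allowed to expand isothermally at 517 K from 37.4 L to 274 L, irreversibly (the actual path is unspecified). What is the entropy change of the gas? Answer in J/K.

ΔS_gas = 9.77 J/K

Entropy is a state function, so ΔS_gas depends only on the end states.
For an isothermal ideal gas ΔS_gas = nR ln(V₂/V₁) = 0.59 × 8.314 × ln(274/37.4) = 9.77 J/K.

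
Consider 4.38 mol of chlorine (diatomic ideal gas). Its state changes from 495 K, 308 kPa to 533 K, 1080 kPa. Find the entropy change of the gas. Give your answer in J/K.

ΔS = nC_p ln(T₂/T₁) − nR ln(P₂/P₁), with C_p = 7R/2 = 29.1 J mol⁻¹ K⁻¹ for a diatomic ideal gas.
ΔS = 4.38 × [29.1 × ln(533/495) − 8.314 × ln(1080/308)] = -36.3 J/K.

ΔS = -36.3 J/K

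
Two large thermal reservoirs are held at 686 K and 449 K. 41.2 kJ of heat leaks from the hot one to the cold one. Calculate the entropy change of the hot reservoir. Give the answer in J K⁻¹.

The hot reservoir loses heat Q, so ΔS_hot = −Q/T_H = −41200/686 = -60.1 J/K.

ΔS_hot = -60.1 J/K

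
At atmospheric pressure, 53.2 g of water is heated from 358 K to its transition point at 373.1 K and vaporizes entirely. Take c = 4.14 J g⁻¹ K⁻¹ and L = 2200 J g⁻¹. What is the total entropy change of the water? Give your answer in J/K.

ΔS = 323 J/K

Warming step: ΔS₁ = m c ln(T_tr/T_i) = 53.2 × 4.14 × ln(373.1/358) = 9.099 J/K.
Phase change: ΔS₂ = +mL/T_tr = 53.2 × 2200 / 373.1 = 313.7 J/K.
ΔS_total = (9.099) + (313.7) = 323 J/K.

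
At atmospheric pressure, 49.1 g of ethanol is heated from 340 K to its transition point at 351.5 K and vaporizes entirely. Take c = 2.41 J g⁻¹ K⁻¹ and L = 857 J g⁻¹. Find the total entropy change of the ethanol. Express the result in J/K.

ΔS = 124 J/K

Warming step: ΔS₁ = m c ln(T_tr/T_i) = 49.1 × 2.41 × ln(351.5/340) = 3.936 J/K.
Phase change: ΔS₂ = +mL/T_tr = 49.1 × 857 / 351.5 = 119.7 J/K.
ΔS_total = (3.936) + (119.7) = 124 J/K.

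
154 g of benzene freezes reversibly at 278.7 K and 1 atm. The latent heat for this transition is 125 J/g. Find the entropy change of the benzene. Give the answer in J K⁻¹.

Heat released by the substance: Q = −mL = −154 × 125 = −19250 J.
At constant T, ΔS = Q_rev/T = −19250 / 278.7 = -69.1 J/K.

ΔS = -69.1 J/K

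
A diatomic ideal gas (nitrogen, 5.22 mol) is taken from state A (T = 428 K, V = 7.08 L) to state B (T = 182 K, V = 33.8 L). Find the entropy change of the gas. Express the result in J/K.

Entropy is a state function: ΔS = nC_V ln(T₂/T₁) + nR ln(V₂/V₁), with C_V = 5R/2 = 20.79 J mol⁻¹ K⁻¹ for a diatomic ideal gas.
ΔS = 5.22 × [20.79 × ln(182/428) + 8.314 × ln(33.8/7.08)] = -24.9 J/K.

ΔS = -24.9 J/K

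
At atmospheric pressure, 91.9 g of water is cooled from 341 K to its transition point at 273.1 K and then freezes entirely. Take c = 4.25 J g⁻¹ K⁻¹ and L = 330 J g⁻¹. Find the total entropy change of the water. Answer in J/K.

Cooling step: ΔS₁ = m c ln(T_tr/T_i) = 91.9 × 4.25 × ln(273.1/341) = -86.73 J/K.
Phase change: ΔS₂ = −mL/T_tr = −91.9 × 330 / 273.1 = -111 J/K.
ΔS_total = (-86.73) + (-111) = -198 J/K.

ΔS = -198 J/K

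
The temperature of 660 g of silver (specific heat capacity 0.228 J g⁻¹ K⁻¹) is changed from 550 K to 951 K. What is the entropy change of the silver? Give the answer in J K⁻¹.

ΔS = ∫dQ_rev/T = m c ln(T₂/T₁) = 660 × 0.228 × ln(951/550) = 82.4 J/K.

ΔS = 82.4 J/K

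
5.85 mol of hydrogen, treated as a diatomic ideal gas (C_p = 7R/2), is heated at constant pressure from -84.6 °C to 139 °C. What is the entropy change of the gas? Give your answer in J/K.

ΔS = 133 J/K

In kelvin: T₁ = 188.55 K, T₂ = 412.15 K. At constant pressure, ΔS = nC_p ln(T₂/T₁) with C_p = 7R/2 = 29.1 J mol⁻¹ K⁻¹.
ΔS = 5.85 × 29.1 × ln(412.15/188.55) = 133 J/K.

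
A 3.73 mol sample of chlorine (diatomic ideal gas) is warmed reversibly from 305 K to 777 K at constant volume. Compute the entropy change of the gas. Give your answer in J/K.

At constant volume, ΔS = nC_V ln(T₂/T₁) with C_V = 5R/2 = 20.79 J mol⁻¹ K⁻¹.
ΔS = 3.73 × 20.79 × ln(777/305) = 72.5 J/K.

ΔS = 72.5 J/K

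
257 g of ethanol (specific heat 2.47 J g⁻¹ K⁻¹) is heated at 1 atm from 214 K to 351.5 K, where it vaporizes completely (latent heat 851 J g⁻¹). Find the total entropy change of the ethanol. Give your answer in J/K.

ΔS = 937 J/K

Warming step: ΔS₁ = m c ln(T_tr/T_i) = 257 × 2.47 × ln(351.5/214) = 315 J/K.
Phase change: ΔS₂ = +mL/T_tr = 257 × 851 / 351.5 = 622.2 J/K.
ΔS_total = (315) + (622.2) = 937 J/K.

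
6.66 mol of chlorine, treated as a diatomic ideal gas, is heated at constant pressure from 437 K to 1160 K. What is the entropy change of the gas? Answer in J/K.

ΔS = 189 J/K

At constant pressure, ΔS = nC_p ln(T₂/T₁) with C_p = 7R/2 = 29.1 J mol⁻¹ K⁻¹.
ΔS = 6.66 × 29.1 × ln(1160/437) = 189 J/K.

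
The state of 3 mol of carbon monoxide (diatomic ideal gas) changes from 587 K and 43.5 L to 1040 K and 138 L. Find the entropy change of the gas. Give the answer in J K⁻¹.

ΔS = 64.5 J/K

Entropy is a state function: ΔS = nC_V ln(T₂/T₁) + nR ln(V₂/V₁), with C_V = 5R/2 = 20.79 J mol⁻¹ K⁻¹ for a diatomic ideal gas.
ΔS = 3 × [20.79 × ln(1040/587) + 8.314 × ln(138/43.5)] = 64.5 J/K.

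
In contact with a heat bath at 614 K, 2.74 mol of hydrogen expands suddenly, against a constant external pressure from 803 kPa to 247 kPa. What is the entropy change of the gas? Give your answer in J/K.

Entropy is a state function, so ΔS_gas depends only on the end states.
For an isothermal ideal gas ΔS_gas = nR ln(P₁/P₂) = 2.74 × 8.314 × ln(803/247) = 26.9 J/K.

ΔS_gas = 26.9 J/K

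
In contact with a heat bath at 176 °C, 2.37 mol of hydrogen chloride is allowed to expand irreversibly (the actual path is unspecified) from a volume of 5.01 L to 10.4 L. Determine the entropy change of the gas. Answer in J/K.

ΔS_gas = 14.4 J/K

Entropy is a state function, so ΔS_gas depends only on the end states.
For an isothermal ideal gas ΔS_gas = nR ln(V₂/V₁) = 2.37 × 8.314 × ln(10.4/5.01) = 14.4 J/K.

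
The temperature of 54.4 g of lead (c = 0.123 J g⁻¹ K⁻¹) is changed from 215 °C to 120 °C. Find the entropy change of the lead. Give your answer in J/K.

In kelvin: T₁ = 488.15 K, T₂ = 393.15 K. ΔS = ∫dQ_rev/T = m c ln(T₂/T₁) = 54.4 × 0.123 × ln(393.15/488.15) = -1.45 J/K.

ΔS = -1.45 J/K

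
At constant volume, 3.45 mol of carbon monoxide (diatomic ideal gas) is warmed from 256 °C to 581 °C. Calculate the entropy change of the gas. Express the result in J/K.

ΔS = 34.3 J/K

In kelvin: T₁ = 529.15 K, T₂ = 854.15 K. At constant volume, ΔS = nC_V ln(T₂/T₁) with C_V = 5R/2 = 20.79 J mol⁻¹ K⁻¹.
ΔS = 3.45 × 20.79 × ln(854.15/529.15) = 34.3 J/K.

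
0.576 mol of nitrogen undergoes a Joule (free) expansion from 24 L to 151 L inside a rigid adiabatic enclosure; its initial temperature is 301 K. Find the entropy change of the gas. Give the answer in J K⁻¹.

ΔS_gas = 8.81 J/K

For an ideal gas in free expansion Q = 0 and W = 0, so T is unchanged.
Entropy is a state function; using a reversible isothermal path, ΔS_gas = nR ln(V₂/V₁) = 0.576 × 8.314 × ln(151/24) = 8.81 J/K.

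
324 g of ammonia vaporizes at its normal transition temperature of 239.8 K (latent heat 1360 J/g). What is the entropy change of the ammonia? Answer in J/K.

ΔS = 1840 J/K

Heat absorbed by the substance: Q = mL = 324 × 1360 = 440640 J.
At constant T, ΔS = Q_rev/T = 440640 / 239.8 = 1840 J/K.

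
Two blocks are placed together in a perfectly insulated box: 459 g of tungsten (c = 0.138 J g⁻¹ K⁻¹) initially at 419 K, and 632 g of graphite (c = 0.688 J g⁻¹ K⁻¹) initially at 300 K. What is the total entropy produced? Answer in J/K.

ΔS_total = 3.35 J/K

Energy balance: T_f = (m₁c₁T₁ + m₂c₂T₂)/(m₁c₁ + m₂c₂) = 315.13 K.
ΔS₁ = m₁c₁ ln(T_f/T₁) = 63.342 × ln(315.13/419) = -18.045 J/K.
ΔS₂ = m₂c₂ ln(T_f/T₂) = 434.816 × ln(315.13/300) = 21.396 J/K.
ΔS_total = -18.045 + 21.396 = 3.35 J/K.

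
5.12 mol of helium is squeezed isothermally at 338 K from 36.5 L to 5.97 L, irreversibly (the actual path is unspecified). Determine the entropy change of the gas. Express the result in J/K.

Entropy is a state function, so ΔS_gas depends only on the end states.
For an isothermal ideal gas ΔS_gas = nR ln(V₂/V₁) = 5.12 × 8.314 × ln(5.97/36.5) = -77.1 J/K.

ΔS_gas = -77.1 J/K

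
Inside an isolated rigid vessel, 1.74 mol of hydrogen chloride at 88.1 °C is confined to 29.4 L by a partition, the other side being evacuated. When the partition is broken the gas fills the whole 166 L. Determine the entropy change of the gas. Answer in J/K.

No heat is exchanged and no work is done, so the ideal-gas temperature stays constant.
Entropy is a state function; using a reversible isothermal path, ΔS_gas = nR ln(V₂/V₁) = 1.74 × 8.314 × ln(166/29.4) = 25 J/K.

ΔS_gas = 25 J/K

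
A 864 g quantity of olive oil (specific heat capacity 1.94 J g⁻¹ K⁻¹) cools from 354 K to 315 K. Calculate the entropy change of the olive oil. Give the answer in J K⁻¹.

ΔS = ∫dQ_rev/T = m c ln(T₂/T₁) = 864 × 1.94 × ln(315/354) = -196 J/K.

ΔS = -196 J/K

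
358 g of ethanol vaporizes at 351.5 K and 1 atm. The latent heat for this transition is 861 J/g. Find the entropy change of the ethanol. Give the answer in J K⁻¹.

Heat absorbed by the substance: Q = mL = 358 × 861 = 308238 J.
At constant T, ΔS = Q_rev/T = 308238 / 351.5 = 877 J/K.

ΔS = 877 J/K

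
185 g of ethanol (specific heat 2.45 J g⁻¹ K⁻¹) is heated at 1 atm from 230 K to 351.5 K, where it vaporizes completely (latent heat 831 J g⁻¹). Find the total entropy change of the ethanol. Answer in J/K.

ΔS = 630 J/K

Warming step: ΔS₁ = m c ln(T_tr/T_i) = 185 × 2.45 × ln(351.5/230) = 192.2 J/K.
Phase change: ΔS₂ = +mL/T_tr = 185 × 831 / 351.5 = 437.4 J/K.
ΔS_total = (192.2) + (437.4) = 630 J/K.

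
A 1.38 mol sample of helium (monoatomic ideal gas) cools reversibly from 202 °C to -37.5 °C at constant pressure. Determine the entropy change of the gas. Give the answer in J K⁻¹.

In kelvin: T₁ = 475.15 K, T₂ = 235.65 K. At constant pressure, ΔS = nC_p ln(T₂/T₁) with C_p = 5R/2 = 20.79 J mol⁻¹ K⁻¹.
ΔS = 1.38 × 20.79 × ln(235.65/475.15) = -20.1 J/K.

ΔS = -20.1 J/K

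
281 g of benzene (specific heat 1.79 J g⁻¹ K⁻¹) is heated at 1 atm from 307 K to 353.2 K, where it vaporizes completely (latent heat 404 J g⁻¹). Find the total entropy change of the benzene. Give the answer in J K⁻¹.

Warming step: ΔS₁ = m c ln(T_tr/T_i) = 281 × 1.79 × ln(353.2/307) = 70.51 J/K.
Phase change: ΔS₂ = +mL/T_tr = 281 × 404 / 353.2 = 321.4 J/K.
ΔS_total = (70.51) + (321.4) = 392 J/K.

ΔS = 392 J/K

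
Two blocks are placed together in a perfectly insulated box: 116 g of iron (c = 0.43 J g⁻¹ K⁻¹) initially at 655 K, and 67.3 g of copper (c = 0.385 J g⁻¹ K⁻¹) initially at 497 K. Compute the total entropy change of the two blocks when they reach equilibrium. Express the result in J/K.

Energy balance: T_f = (m₁c₁T₁ + m₂c₂T₂)/(m₁c₁ + m₂c₂) = 600.98 K.
ΔS₁ = m₁c₁ ln(T_f/T₁) = 49.88 × ln(600.98/655) = -4.293 J/K.
ΔS₂ = m₂c₂ ln(T_f/T₂) = 25.9105 × ln(600.98/497) = 4.922 J/K.
ΔS_total = -4.293 + 4.922 = 0.629 J/K.

ΔS_total = 0.629 J/K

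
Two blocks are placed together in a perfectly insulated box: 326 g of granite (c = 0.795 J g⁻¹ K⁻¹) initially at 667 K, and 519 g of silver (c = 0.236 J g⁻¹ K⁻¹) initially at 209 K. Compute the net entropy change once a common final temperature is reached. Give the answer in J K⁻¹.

Energy balance: T_f = (m₁c₁T₁ + m₂c₂T₂)/(m₁c₁ + m₂c₂) = 520.01 K.
ΔS₁ = m₁c₁ ln(T_f/T₁) = 259.17 × ln(520.01/667) = -64.52 J/K.
ΔS₂ = m₂c₂ ln(T_f/T₂) = 122.484 × ln(520.01/209) = 111.6 J/K.
ΔS_total = -64.52 + 111.6 = 47.1 J/K.

ΔS_total = 47.1 J/K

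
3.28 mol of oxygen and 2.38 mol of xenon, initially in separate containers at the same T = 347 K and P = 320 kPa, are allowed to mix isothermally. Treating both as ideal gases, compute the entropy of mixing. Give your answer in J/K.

Mole fractions: x_A = 3.28/5.66 = 0.58, x_B = 0.42.
ΔS_mix = −R(n_A ln x_A + n_B ln x_B) = −8.314 × (3.28 ln 0.58 + 2.38 ln 0.42) = 32 J/K.

ΔS_mix = 32 J/K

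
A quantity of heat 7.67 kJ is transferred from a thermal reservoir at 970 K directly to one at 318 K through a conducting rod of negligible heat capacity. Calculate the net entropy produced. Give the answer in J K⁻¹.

ΔS_hot = −Q/T_H = −7670/970 = -7.907 J/K and ΔS_cold = +Q/T_C = 7670/318 = 24.12 J/K.
ΔS_total = -7.907 + 24.12 = 16.2 J/K, positive as the second law requires.

ΔS_total = 16.2 J/K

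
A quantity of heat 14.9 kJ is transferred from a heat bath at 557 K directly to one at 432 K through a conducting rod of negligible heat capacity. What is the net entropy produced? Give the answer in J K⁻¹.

ΔS_hot = −Q/T_H = −14900/557 = -26.75 J/K and ΔS_cold = +Q/T_C = 14900/432 = 34.49 J/K.
ΔS_total = -26.75 + 34.49 = 7.74 J/K, positive as the second law requires.

ΔS_total = 7.74 J/K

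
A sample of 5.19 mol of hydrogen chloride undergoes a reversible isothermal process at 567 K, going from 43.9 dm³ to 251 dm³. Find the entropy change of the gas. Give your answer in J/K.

ΔS_gas = 75.2 J/K

For an isothermal ideal gas ΔS_gas = nR ln(V₂/V₁) = 5.19 × 8.314 × ln(251/43.9) = 75.2 J/K.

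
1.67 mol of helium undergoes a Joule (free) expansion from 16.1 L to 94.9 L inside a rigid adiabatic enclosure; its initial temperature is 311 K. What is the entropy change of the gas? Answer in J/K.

ΔS_gas = 24.6 J/K

For an ideal gas in free expansion Q = 0 and W = 0, so T is unchanged.
Entropy is a state function; using a reversible isothermal path, ΔS_gas = nR ln(V₂/V₁) = 1.67 × 8.314 × ln(94.9/16.1) = 24.6 J/K.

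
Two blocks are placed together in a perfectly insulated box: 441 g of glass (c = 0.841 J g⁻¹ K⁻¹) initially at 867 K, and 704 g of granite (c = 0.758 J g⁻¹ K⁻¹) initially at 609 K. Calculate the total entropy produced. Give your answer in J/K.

ΔS_total = 13.9 J/K

Energy balance: T_f = (m₁c₁T₁ + m₂c₂T₂)/(m₁c₁ + m₂c₂) = 714.79 K.
ΔS₁ = m₁c₁ ln(T_f/T₁) = 370.881 × ln(714.79/867) = -71.6 J/K.
ΔS₂ = m₂c₂ ln(T_f/T₂) = 533.632 × ln(714.79/609) = 85.47 J/K.
ΔS_total = -71.6 + 85.47 = 13.9 J/K.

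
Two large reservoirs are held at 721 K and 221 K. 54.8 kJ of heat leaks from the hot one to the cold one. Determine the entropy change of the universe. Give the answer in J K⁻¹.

ΔS_total = 172 J/K

ΔS_hot = −Q/T_H = −54800/721 = -76.01 J/K and ΔS_cold = +Q/T_C = 54800/221 = 248 J/K.
ΔS_total = -76.01 + 248 = 172 J/K, positive as the second law requires.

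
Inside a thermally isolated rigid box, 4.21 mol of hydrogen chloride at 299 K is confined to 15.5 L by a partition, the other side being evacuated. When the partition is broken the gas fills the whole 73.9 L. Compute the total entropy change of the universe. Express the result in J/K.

For an ideal gas in free expansion Q = 0 and W = 0, so T is unchanged.
Entropy is a state function; using a reversible isothermal path, ΔS_gas = nR ln(V₂/V₁) = 4.21 × 8.314 × ln(73.9/15.5) = 54.7 J/K.
The insulated surroundings exchange no heat, so ΔS_surr = 0 and ΔS_universe = ΔS_gas.

ΔS_universe = 54.7 J/K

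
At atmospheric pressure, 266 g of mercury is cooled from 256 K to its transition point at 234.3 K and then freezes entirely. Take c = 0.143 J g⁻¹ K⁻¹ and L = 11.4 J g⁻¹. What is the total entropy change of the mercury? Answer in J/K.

ΔS = -16.3 J/K

Cooling step: ΔS₁ = m c ln(T_tr/T_i) = 266 × 0.143 × ln(234.3/256) = -3.369 J/K.
Phase change: ΔS₂ = −mL/T_tr = −266 × 11.4 / 234.3 = -12.94 J/K.
ΔS_total = (-3.369) + (-12.94) = -16.3 J/K.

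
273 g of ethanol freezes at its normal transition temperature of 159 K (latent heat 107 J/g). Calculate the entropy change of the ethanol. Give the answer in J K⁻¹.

Heat released by the substance: Q = −mL = −273 × 107 = −29211 J.
At constant T, ΔS = Q_rev/T = −29211 / 159 = -184 J/K.

ΔS = -184 J/K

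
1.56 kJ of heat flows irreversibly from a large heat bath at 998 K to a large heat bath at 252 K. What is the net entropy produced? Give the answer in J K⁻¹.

ΔS_hot = −Q/T_H = −1560/998 = -1.563 J/K and ΔS_cold = +Q/T_C = 1560/252 = 6.19 J/K.
ΔS_total = -1.563 + 6.19 = 4.63 J/K, positive as the second law requires.

ΔS_total = 4.63 J/K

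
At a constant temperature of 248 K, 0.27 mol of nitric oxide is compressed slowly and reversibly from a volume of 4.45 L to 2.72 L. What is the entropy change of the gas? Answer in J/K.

ΔS_gas = -1.11 J/K

For an isothermal ideal gas ΔS_gas = nR ln(V₂/V₁) = 0.27 × 8.314 × ln(2.72/4.45) = -1.11 J/K.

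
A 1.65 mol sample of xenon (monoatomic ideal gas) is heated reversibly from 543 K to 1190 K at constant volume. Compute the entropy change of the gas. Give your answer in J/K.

ΔS = 16.1 J/K

At constant volume, ΔS = nC_V ln(T₂/T₁) with C_V = 3R/2 = 12.47 J mol⁻¹ K⁻¹.
ΔS = 1.65 × 12.47 × ln(1190/543) = 16.1 J/K.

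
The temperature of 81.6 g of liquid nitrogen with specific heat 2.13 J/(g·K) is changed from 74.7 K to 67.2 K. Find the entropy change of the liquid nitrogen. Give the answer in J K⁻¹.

ΔS = -18.4 J/K

ΔS = ∫dQ_rev/T = m c ln(T₂/T₁) = 81.6 × 2.13 × ln(67.2/74.7) = -18.4 J/K.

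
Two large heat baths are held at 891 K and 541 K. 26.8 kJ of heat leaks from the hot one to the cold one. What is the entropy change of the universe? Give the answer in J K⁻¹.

ΔS_total = 19.5 J/K

ΔS_hot = −Q/T_H = −26800/891 = -30.08 J/K and ΔS_cold = +Q/T_C = 26800/541 = 49.54 J/K.
ΔS_total = -30.08 + 49.54 = 19.5 J/K, positive as the second law requires.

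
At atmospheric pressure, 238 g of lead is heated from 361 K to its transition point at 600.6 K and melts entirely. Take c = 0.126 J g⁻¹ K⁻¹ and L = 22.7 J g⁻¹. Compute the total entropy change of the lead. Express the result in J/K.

ΔS = 24.3 J/K

Warming step: ΔS₁ = m c ln(T_tr/T_i) = 238 × 0.126 × ln(600.6/361) = 15.27 J/K.
Phase change: ΔS₂ = +mL/T_tr = 238 × 22.7 / 600.6 = 8.995 J/K.
ΔS_total = (15.27) + (8.995) = 24.3 J/K.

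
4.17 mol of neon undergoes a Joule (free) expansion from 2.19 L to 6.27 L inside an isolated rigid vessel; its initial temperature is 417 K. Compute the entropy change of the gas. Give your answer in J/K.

ΔS_gas = 36.5 J/K

For an ideal gas in free expansion Q = 0 and W = 0, so T is unchanged.
Entropy is a state function; using a reversible isothermal path, ΔS_gas = nR ln(V₂/V₁) = 4.17 × 8.314 × ln(6.27/2.19) = 36.5 J/K.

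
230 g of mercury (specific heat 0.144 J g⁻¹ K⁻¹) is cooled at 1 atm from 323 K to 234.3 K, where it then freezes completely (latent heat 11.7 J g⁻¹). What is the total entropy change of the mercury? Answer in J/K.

Cooling step: ΔS₁ = m c ln(T_tr/T_i) = 230 × 0.144 × ln(234.3/323) = -10.63 J/K.
Phase change: ΔS₂ = −mL/T_tr = −230 × 11.7 / 234.3 = -11.49 J/K.
ΔS_total = (-10.63) + (-11.49) = -22.1 J/K.

ΔS = -22.1 J/K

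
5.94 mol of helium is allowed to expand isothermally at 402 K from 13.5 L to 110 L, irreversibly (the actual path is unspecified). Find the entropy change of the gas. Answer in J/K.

Entropy is a state function, so ΔS_gas depends only on the end states.
For an isothermal ideal gas ΔS_gas = nR ln(V₂/V₁) = 5.94 × 8.314 × ln(110/13.5) = 104 J/K.

ΔS_gas = 104 J/K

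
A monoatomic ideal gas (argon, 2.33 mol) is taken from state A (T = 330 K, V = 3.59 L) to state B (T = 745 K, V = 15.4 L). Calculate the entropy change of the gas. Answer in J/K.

Entropy is a state function: ΔS = nC_V ln(T₂/T₁) + nR ln(V₂/V₁), with C_V = 3R/2 = 12.47 J mol⁻¹ K⁻¹ for a monoatomic ideal gas.
ΔS = 2.33 × [12.47 × ln(745/330) + 8.314 × ln(15.4/3.59)] = 51.9 J/K.

ΔS = 51.9 J/K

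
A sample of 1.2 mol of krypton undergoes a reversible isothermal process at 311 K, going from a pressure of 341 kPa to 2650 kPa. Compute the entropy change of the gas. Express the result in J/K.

ΔS_gas = -20.5 J/K

For an isothermal ideal gas ΔS_gas = nR ln(P₁/P₂) = 1.2 × 8.314 × ln(341/2650) = -20.5 J/K.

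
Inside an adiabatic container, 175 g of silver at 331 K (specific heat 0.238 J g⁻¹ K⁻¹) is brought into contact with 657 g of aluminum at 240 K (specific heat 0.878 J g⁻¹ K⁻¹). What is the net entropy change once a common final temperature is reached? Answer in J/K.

ΔS_total = 2.2 J/K

Energy balance: T_f = (m₁c₁T₁ + m₂c₂T₂)/(m₁c₁ + m₂c₂) = 246.13 K.
ΔS₁ = m₁c₁ ln(T_f/T₁) = 41.65 × ln(246.13/331) = -12.34 J/K.
ΔS₂ = m₂c₂ ln(T_f/T₂) = 576.846 × ln(246.13/240) = 14.54 J/K.
ΔS_total = -12.34 + 14.54 = 2.2 J/K.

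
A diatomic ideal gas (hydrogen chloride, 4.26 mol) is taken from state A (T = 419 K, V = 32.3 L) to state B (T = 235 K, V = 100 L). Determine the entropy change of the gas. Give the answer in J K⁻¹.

ΔS = -11.2 J/K

Entropy is a state function: ΔS = nC_V ln(T₂/T₁) + nR ln(V₂/V₁), with C_V = 5R/2 = 20.79 J mol⁻¹ K⁻¹ for a diatomic ideal gas.
ΔS = 4.26 × [20.79 × ln(235/419) + 8.314 × ln(100/32.3)] = -11.2 J/K.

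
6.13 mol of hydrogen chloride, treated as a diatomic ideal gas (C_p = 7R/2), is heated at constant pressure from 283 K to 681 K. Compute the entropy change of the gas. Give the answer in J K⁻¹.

ΔS = 157 J/K

At constant pressure, ΔS = nC_p ln(T₂/T₁) with C_p = 7R/2 = 29.1 J mol⁻¹ K⁻¹.
ΔS = 6.13 × 29.1 × ln(681/283) = 157 J/K.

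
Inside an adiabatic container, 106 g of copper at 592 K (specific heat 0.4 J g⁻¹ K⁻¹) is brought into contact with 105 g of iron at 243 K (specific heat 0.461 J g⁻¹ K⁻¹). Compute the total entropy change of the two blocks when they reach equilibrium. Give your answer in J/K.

Energy balance: T_f = (m₁c₁T₁ + m₂c₂T₂)/(m₁c₁ + m₂c₂) = 405.96 K.
ΔS₁ = m₁c₁ ln(T_f/T₁) = 42.4 × ln(405.96/592) = -15.995 J/K.
ΔS₂ = m₂c₂ ln(T_f/T₂) = 48.405 × ln(405.96/243) = 24.841 J/K.
ΔS_total = -15.995 + 24.841 = 8.85 J/K.

ΔS_total = 8.85 J/K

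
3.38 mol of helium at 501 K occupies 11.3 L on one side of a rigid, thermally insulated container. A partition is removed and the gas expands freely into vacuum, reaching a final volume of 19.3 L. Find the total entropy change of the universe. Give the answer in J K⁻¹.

ΔS_universe = 15 J/K

For an ideal gas in free expansion Q = 0 and W = 0, so T is unchanged.
Entropy is a state function; using a reversible isothermal path, ΔS_gas = nR ln(V₂/V₁) = 3.38 × 8.314 × ln(19.3/11.3) = 15 J/K.
The insulated surroundings exchange no heat, so ΔS_surr = 0 and ΔS_universe = ΔS_gas.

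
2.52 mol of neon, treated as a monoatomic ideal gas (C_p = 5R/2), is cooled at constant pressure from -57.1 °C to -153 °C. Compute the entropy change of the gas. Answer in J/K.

ΔS = -30.7 J/K

In kelvin: T₁ = 216.05 K, T₂ = 120.15 K. At constant pressure, ΔS = nC_p ln(T₂/T₁) with C_p = 5R/2 = 20.79 J mol⁻¹ K⁻¹.
ΔS = 2.52 × 20.79 × ln(120.15/216.05) = -30.7 J/K.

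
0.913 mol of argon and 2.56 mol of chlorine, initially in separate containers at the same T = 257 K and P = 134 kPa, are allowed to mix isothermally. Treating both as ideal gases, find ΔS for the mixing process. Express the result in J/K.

Mole fractions: x_A = 0.913/3.47 = 0.263, x_B = 0.737.
ΔS_mix = −R(n_A ln x_A + n_B ln x_B) = −8.314 × (0.913 ln 0.263 + 2.56 ln 0.737) = 16.6 J/K.

ΔS_mix = 16.6 J/K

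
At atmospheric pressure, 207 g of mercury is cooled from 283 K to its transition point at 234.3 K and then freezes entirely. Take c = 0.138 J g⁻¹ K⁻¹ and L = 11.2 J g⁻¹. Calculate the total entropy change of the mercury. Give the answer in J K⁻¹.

Cooling step: ΔS₁ = m c ln(T_tr/T_i) = 207 × 0.138 × ln(234.3/283) = -5.395 J/K.
Phase change: ΔS₂ = −mL/T_tr = −207 × 11.2 / 234.3 = -9.895 J/K.
ΔS_total = (-5.395) + (-9.895) = -15.3 J/K.

ΔS = -15.3 J/K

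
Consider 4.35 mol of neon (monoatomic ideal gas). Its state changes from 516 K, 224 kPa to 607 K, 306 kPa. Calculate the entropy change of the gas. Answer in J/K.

ΔS = nC_p ln(T₂/T₁) − nR ln(P₂/P₁), with C_p = 5R/2 = 20.79 J mol⁻¹ K⁻¹ for a monoatomic ideal gas.
ΔS = 4.35 × [20.79 × ln(607/516) − 8.314 × ln(306/224)] = 3.4 J/K.

ΔS = 3.4 J/K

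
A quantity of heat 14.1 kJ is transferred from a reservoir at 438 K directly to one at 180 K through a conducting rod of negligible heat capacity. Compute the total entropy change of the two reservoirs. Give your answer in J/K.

ΔS_total = 46.1 J/K

ΔS_hot = −Q/T_H = −14100/438 = -32.19 J/K and ΔS_cold = +Q/T_C = 14100/180 = 78.33 J/K.
ΔS_total = -32.19 + 78.33 = 46.1 J/K, positive as the second law requires.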